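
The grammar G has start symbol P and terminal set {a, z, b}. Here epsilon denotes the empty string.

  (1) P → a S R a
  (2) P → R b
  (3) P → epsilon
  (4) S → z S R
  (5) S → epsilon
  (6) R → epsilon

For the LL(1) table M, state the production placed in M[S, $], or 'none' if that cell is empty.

none

FIRST(S) = {epsilon, z}
FIRST(R) = {epsilon}
FIRST(P) = {epsilon, a, b}  (via R b)
FOLLOW(P) includes $ since P is the start symbol.
FOLLOW(S): in P→a S R a, S is followed by R a with FIRST {a}; in S→z S R, S is followed by R with FIRST {epsilon}; in S→z S R, the suffix after S is nullable (adds nothing new). Thus FOLLOW(S) = {a}.
For S → z S R: FIRST(z S R) = {z}, so it goes in M[S, t] for t ∈ {z}.
For S → epsilon: FIRST(epsilon) = {epsilon}, so it goes in M[S, t] for t ∈ {}; since epsilon ∈ FIRST, also for every t ∈ FOLLOW(S) = {a}.
None of these place a production in M[S, $].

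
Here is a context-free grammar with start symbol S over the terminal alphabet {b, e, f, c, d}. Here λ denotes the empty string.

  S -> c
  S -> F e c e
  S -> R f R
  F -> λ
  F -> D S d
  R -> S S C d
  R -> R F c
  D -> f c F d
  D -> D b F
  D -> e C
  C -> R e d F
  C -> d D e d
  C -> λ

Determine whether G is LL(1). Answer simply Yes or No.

FIRST(S) = {c, e, f}
FIRST(F) = {λ, e, f}
FIRST(R) = {c, e, f}
FIRST(D) = {e, f}
FIRST(C) = {λ, c, d, e, f}
FOLLOW(S) = {$, c, d, e, f}
FOLLOW(F) = {b, c, d, e, f}
FOLLOW(R) = {$, c, d, e, f}
FOLLOW(D) = {b, c, e, f}
FOLLOW(C) = {b, c, d, e, f}
Cell M[C, c] receives both C -> R e d F and C -> λ — the grammar is not LL(1).

No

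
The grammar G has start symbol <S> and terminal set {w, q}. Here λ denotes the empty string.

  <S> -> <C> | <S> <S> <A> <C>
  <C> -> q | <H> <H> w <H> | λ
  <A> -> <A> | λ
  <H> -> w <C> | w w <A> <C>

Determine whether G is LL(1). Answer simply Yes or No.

FIRST(<S>) = {λ, q, w}
FIRST(<C>) = {λ, q, w}
FIRST(<A>) = {λ}
FIRST(<H>) = {w}
FOLLOW(<S>) = {$, q, w}
FOLLOW(<C>) = {$, q, w}
FOLLOW(<A>) = {$, q, w}
FOLLOW(<H>) = {$, q, w}
Cell M[<A>, $] receives both <A> -> <A> and <A> -> λ — the grammar is not LL(1).

No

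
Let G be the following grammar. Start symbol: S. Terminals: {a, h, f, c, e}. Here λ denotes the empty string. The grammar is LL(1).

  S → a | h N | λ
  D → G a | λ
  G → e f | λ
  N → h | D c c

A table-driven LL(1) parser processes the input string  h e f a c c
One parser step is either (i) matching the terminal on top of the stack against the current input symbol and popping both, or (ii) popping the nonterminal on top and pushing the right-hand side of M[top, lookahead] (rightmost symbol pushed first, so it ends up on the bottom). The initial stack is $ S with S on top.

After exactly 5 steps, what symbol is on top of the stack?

e

step 1: stack=$ S  input=h e f a c c $  — expand S → h N
step 2: stack=$ N h  input=h e f a c c $  — match h
step 3: stack=$ N  input=e f a c c $  — expand N → D c c
step 4: stack=$ c c D  input=e f a c c $  — expand D → G a
step 5: stack=$ c c a G  input=e f a c c $  — expand G → e f
Stack after step 5: $ c c a f e (top = e).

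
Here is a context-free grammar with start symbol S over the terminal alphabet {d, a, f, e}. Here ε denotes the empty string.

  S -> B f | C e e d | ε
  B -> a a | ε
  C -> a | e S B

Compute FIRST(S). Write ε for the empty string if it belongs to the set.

FIRST(B): from B->a a we get {a}; from B->ε we get {ε}. So FIRST(B) = {ε, a}.
FIRST(C): from C->a we get {a}; from C->e S B we get {e}. So FIRST(C) = {a, e}.
FIRST(S): from S->B f we get {a, f}; from S->C e e d we get {a, e}; from S->ε we get {ε}. So FIRST(S) = {ε, a, e, f}.

{ε, a, e, f}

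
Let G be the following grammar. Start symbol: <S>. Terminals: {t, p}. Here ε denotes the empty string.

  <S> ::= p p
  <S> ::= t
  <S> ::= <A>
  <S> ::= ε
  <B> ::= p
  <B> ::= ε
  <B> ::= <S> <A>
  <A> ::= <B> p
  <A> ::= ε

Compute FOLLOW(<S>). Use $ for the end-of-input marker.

{$, p, t}

FIRST(<S>): from <S>::=p p we get {p}; from <S>::=t we get {t}; from <S>::=<A> we get {ε, p, t}; from <S>::=ε we get {ε}. So FIRST(<S>) = {ε, p, t}.
FIRST(<B>): from <B>::=p we get {p}; from <B>::=ε we get {ε}; from <B>::=<S> <A> we get {ε, p, t}. So FIRST(<B>) = {ε, p, t}.
FIRST(<A>): from <A>::=<B> p we get {p, t}; from <A>::=ε we get {ε}. So FIRST(<A>) = {ε, p, t}.
FOLLOW(<S>) includes $ since <S> is the start symbol.
FOLLOW(<B>): in <A>::=<B> p, <B> is followed by p with FIRST {p}. Thus FOLLOW(<B>) = {p}.
FOLLOW(<S>): in <B>::=<S> <A>, <S> is followed by <A> with FIRST {ε, p, t}; in <B>::=<S> <A>, the suffix after <S> is nullable, so FOLLOW(<S>) ⊇ FOLLOW(<B>) = {p}. Thus FOLLOW(<S>) = {$, p, t}.
FOLLOW(<A>): in <S>::=<A>, the suffix after <A> is empty, so FOLLOW(<A>) ⊇ FOLLOW(<S>) = {$, p, t}; in <B>::=<S> <A>, the suffix after <A> is empty, so FOLLOW(<A>) ⊇ FOLLOW(<B>) = {p}. Thus FOLLOW(<A>) = {$, p, t}.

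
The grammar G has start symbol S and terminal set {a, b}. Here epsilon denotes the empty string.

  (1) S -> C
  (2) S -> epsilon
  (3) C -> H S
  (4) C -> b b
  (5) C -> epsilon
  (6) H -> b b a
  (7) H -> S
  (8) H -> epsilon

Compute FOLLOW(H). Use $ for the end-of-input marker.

FIRST(S): from S->C we get {epsilon, b}; from S->epsilon we get {epsilon}. So FIRST(S) = {epsilon, b}.
FIRST(H): from H->b b a we get {b}; from H->S we get {epsilon, b}; from H->epsilon we get {epsilon}. So FIRST(H) = {epsilon, b}.
FIRST(C): from C->H S we get {epsilon, b}; from C->b b we get {b}; from C->epsilon we get {epsilon}. So FIRST(C) = {epsilon, b}.
FOLLOW(S) includes $ since S is the start symbol.
FOLLOW(S): in C->H S, the suffix after S is empty, so FOLLOW(S) ⊇ FOLLOW(C) = {$, b}; in H->S, the suffix after S is empty, so FOLLOW(S) ⊇ FOLLOW(H) = {$, b}. Thus FOLLOW(S) = {$, b}.
FOLLOW(C): in S->C, the suffix after C is empty, so FOLLOW(C) ⊇ FOLLOW(S) = {$, b}. Thus FOLLOW(C) = {$, b}.
FOLLOW(H): in C->H S, H is followed by S with FIRST {epsilon, b}; in C->H S, the suffix after H is nullable, so FOLLOW(H) ⊇ FOLLOW(C) = {$, b}. Thus FOLLOW(H) = {$, b}.

{$, b}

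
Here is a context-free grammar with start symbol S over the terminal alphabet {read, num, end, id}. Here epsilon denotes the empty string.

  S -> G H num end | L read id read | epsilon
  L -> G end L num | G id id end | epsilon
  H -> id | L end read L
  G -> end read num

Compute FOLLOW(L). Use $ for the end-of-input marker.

{end, num, read}

FIRST(G): from G->end read num we get {end}. So FIRST(G) = {end}.
FIRST(L): from L->G end L num we get {end}; from L->G id id end we get {end}; from L->epsilon we get {epsilon}. So FIRST(L) = {epsilon, end}.
FIRST(S): from S->G H num end we get {end}; from S->L read id read we get {end, read}; from S->epsilon we get {epsilon}. So FIRST(S) = {epsilon, end, read}.
FIRST(H): from H->id we get {id}; from H->L end read L we get {end}. So FIRST(H) = {end, id}.
FOLLOW(S) includes $ since S is the start symbol.
FOLLOW(S): S appears on no right-hand side. Thus FOLLOW(S) = {$}.
FOLLOW(H): in S->G H num end, H is followed by num end with FIRST {num}. Thus FOLLOW(H) = {num}.
FOLLOW(L): in S->L read id read, L is followed by read id read with FIRST {read}; in L->G end L num, L is followed by num with FIRST {num}; in H->L end read L (occurrence 1), L is followed by end read L with FIRST {end}; in H->L end read L (occurrence 2), the suffix after L is empty, so FOLLOW(L) ⊇ FOLLOW(H) = {num}. Thus FOLLOW(L) = {end, num, read}.
FOLLOW(G): in S->G H num end, G is followed by H num end with FIRST {end, id}; in L->G end L num, G is followed by end L num with FIRST {end}; in L->G id id end, G is followed by id id end with FIRST {id}. Thus FOLLOW(G) = {end, id}.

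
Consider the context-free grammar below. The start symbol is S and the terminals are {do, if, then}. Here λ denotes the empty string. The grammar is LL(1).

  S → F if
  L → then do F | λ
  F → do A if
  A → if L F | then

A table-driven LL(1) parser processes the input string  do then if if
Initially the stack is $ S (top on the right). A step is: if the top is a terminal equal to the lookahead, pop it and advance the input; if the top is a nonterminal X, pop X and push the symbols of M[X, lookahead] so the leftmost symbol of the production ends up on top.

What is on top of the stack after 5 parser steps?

step 1: stack=$ S  input=do then if if $  — expand S → F if
step 2: stack=$ if F  input=do then if if $  — expand F → do A if
step 3: stack=$ if if A do  input=do then if if $  — match do
step 4: stack=$ if if A  input=then if if $  — expand A → then
step 5: stack=$ if if then  input=then if if $  — match then
Stack after step 5: $ if if (top = if).

if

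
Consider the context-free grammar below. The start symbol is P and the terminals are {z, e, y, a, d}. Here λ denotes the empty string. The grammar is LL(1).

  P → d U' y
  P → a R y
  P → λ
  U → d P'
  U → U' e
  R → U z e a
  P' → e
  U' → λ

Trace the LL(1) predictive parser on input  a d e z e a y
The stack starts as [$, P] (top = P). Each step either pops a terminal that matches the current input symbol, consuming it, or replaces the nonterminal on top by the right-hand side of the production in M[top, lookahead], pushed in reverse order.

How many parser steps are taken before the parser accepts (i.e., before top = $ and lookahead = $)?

11

step 1: stack=$ P  input=a d e z e a y $  — expand P → a R y
step 2: stack=$ y R a  input=a d e z e a y $  — match a
step 3: stack=$ y R  input=d e z e a y $  — expand R → U z e a
step 4: stack=$ y a e z U  input=d e z e a y $  — expand U → d P'
step 5: stack=$ y a e z P' d  input=d e z e a y $  — match d
step 6: stack=$ y a e z P'  input=e z e a y $  — expand P' → e
step 7: stack=$ y a e z e  input=e z e a y $  — match e
step 8: stack=$ y a e z  input=z e a y $  — match z
step 9: stack=$ y a e  input=e a y $  — match e
step 10: stack=$ y a  input=a y $  — match a
step 11: stack=$ y  input=y $  — match y
Accept reached after 11 steps.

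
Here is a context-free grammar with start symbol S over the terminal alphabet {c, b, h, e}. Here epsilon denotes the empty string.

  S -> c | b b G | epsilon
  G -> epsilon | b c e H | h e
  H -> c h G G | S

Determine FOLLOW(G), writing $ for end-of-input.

{$, b, h}

FIRST(S): from S->c we get {c}; from S->b b G we get {b}; from S->epsilon we get {epsilon}. So FIRST(S) = {epsilon, b, c}.
FIRST(G): from G->epsilon we get {epsilon}; from G->b c e H we get {b}; from G->h e we get {h}. So FIRST(G) = {epsilon, b, h}.
FIRST(H): from H->c h G G we get {c}; from H->S we get {epsilon, b, c}. So FIRST(H) = {epsilon, b, c}.
FOLLOW(S) includes $ since S is the start symbol.
FOLLOW(S): in H->S, the suffix after S is empty, so FOLLOW(S) ⊇ FOLLOW(H) = {$, b, h}. Thus FOLLOW(S) = {$, b, h}.
FOLLOW(G): in S->b b G, the suffix after G is empty, so FOLLOW(G) ⊇ FOLLOW(S) = {$, b, h}; in H->c h G G (occurrence 1), G is followed by G with FIRST {epsilon, b, h}; in H->c h G G (occurrence 1), the suffix after G is nullable, so FOLLOW(G) ⊇ FOLLOW(H) = {$, b, h}; in H->c h G G (occurrence 2), the suffix after G is empty, so FOLLOW(G) ⊇ FOLLOW(H) = {$, b, h}. Thus FOLLOW(G) = {$, b, h}.
FOLLOW(H): in G->b c e H, the suffix after H is empty, so FOLLOW(H) ⊇ FOLLOW(G) = {$, b, h}. Thus FOLLOW(H) = {$, b, h}.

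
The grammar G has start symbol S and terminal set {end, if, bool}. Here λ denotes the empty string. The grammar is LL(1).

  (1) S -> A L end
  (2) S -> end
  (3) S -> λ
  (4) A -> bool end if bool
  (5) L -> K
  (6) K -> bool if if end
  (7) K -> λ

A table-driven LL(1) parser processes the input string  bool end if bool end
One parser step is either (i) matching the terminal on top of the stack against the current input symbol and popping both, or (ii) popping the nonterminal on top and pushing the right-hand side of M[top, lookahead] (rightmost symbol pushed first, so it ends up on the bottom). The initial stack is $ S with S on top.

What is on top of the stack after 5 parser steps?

bool

     Stack                     Input                   Action
  1  $ S                       bool end if bool end $  expand S -> A L end
  2  $ end L A                 bool end if bool end $  expand A -> bool end if bool
  3  $ end L bool if end bool  bool end if bool end $  match bool
  4  $ end L bool if end       end if bool end $       match end
  5  $ end L bool if           if bool end $           match if
Stack after step 5: $ end L bool (top = bool).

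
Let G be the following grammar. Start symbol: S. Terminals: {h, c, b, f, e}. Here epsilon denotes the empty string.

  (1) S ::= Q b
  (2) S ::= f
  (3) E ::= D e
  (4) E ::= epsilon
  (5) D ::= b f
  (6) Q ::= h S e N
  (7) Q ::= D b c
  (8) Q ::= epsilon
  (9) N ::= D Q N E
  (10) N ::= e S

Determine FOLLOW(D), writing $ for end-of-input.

FIRST(D): from D::=b f we get {b}. So FIRST(D) = {b}.
FIRST(E): from E::=D e we get {b}; from E::=epsilon we get {epsilon}. So FIRST(E) = {epsilon, b}.
FIRST(Q): from Q::=h S e N we get {h}; from Q::=D b c we get {b}; from Q::=epsilon we get {epsilon}. So FIRST(Q) = {epsilon, b, h}.
FIRST(N): from N::=D Q N E we get {b}; from N::=e S we get {e}. So FIRST(N) = {b, e}.
FIRST(S): from S::=Q b we get {b, h}; from S::=f we get {f}. So FIRST(S) = {b, f, h}.
FOLLOW(S) includes $ since S is the start symbol.
FOLLOW(D): in E::=D e, D is followed by e with FIRST {e}; in Q::=D b c, D is followed by b c with FIRST {b}; in N::=D Q N E, D is followed by Q N E with FIRST {b, e, h}. Thus FOLLOW(D) = {b, e, h}.
FOLLOW(Q): in S::=Q b, Q is followed by b with FIRST {b}; in N::=D Q N E, Q is followed by N E with FIRST {b, e}. Thus FOLLOW(Q) = {b, e}.
FOLLOW(N): in Q::=h S e N, the suffix after N is empty, so FOLLOW(N) ⊇ FOLLOW(Q) = {b, e}; in N::=D Q N E, N is followed by E with FIRST {epsilon, b}; in N::=D Q N E, the suffix after N is nullable (adds nothing new). Thus FOLLOW(N) = {b, e}.
FOLLOW(S): in Q::=h S e N, S is followed by e N with FIRST {e}; in N::=e S, the suffix after S is empty, so FOLLOW(S) ⊇ FOLLOW(N) = {b, e}. Thus FOLLOW(S) = {$, b, e}.
FOLLOW(E): in N::=D Q N E, the suffix after E is empty, so FOLLOW(E) ⊇ FOLLOW(N) = {b, e}. Thus FOLLOW(E) = {b, e}.

{b, e, h}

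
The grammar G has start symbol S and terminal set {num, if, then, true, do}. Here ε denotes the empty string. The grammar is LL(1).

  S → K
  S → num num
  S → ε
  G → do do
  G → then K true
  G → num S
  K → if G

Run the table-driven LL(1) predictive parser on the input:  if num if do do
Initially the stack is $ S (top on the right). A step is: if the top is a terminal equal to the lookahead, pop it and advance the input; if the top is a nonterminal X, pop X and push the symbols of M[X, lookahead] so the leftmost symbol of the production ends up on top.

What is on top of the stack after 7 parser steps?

if

     Stack    Input              Action
  1  $ S      if num if do do $  expand S → K
  2  $ K      if num if do do $  expand K → if G
  3  $ G if   if num if do do $  match if
  4  $ G      num if do do $     expand G → num S
  5  $ S num  num if do do $     match num
  6  $ S      if do do $         expand S → K
  7  $ K      if do do $         expand K → if G
Stack after step 7: $ G if (top = if).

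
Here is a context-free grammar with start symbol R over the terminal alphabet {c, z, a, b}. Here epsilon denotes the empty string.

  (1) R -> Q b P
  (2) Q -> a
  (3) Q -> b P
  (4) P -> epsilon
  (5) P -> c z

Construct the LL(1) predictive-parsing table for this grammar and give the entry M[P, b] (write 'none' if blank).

FIRST(Q): from Q->a we get {a}; from Q->b P we get {b}. So FIRST(Q) = {a, b}.
FIRST(P): from P->epsilon we get {epsilon}; from P->c z we get {c}. So FIRST(P) = {epsilon, c}.
FIRST(R): from R->Q b P we get {a, b}. So FIRST(R) = {a, b}.
FOLLOW(R) includes $ since R is the start symbol.
FOLLOW(R): R appears on no right-hand side. Thus FOLLOW(R) = {$}.
FOLLOW(Q): in R->Q b P, Q is followed by b P with FIRST {b}. Thus FOLLOW(Q) = {b}.
FOLLOW(P): in R->Q b P, the suffix after P is empty, so FOLLOW(P) ⊇ FOLLOW(R) = {$}; in Q->b P, the suffix after P is empty, so FOLLOW(P) ⊇ FOLLOW(Q) = {b}. Thus FOLLOW(P) = {$, b}.
For P -> epsilon: FIRST(epsilon) = {epsilon}, so it goes in M[P, t] for t ∈ {}; since epsilon ∈ FIRST, also for every t ∈ FOLLOW(P) = {$, b}.
For P -> c z: FIRST(c z) = {c}, so it goes in M[P, t] for t ∈ {c}.

P -> epsilon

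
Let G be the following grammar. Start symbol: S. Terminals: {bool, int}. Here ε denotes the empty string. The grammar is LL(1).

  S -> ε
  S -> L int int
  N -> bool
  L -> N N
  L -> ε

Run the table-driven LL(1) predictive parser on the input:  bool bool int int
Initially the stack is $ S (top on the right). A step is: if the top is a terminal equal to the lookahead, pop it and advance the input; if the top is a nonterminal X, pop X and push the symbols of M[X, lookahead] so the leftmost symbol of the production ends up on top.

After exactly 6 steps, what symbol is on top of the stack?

int

     Stack             Input                Action
  1  $ S               bool bool int int $  expand S -> L int int
  2  $ int int L       bool bool int int $  expand L -> N N
  3  $ int int N N     bool bool int int $  expand N -> bool
  4  $ int int N bool  bool bool int int $  match bool
  5  $ int int N       bool int int $       expand N -> bool
  6  $ int int bool    bool int int $       match bool
Stack after step 6: $ int int (top = int).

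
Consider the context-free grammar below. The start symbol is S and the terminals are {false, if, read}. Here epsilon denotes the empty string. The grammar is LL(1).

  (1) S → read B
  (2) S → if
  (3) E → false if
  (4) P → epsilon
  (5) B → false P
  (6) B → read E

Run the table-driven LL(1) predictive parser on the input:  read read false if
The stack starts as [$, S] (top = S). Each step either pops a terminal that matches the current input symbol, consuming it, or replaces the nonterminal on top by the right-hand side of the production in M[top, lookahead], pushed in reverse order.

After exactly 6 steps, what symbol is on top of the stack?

step 1: stack=$ S  input=read read false if $  — expand S → read B
step 2: stack=$ B read  input=read read false if $  — match read
step 3: stack=$ B  input=read false if $  — expand B → read E
step 4: stack=$ E read  input=read false if $  — match read
step 5: stack=$ E  input=false if $  — expand E → false if
step 6: stack=$ if false  input=false if $  — match false
Stack after step 6: $ if (top = if).

if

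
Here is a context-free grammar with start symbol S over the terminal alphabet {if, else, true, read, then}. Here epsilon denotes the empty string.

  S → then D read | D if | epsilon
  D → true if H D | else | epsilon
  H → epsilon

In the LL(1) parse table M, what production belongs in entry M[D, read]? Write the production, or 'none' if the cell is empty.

D → epsilon

FIRST(D): from D→true if H D we get {true}; from D→else we get {else}; from D→epsilon we get {epsilon}. So FIRST(D) = {epsilon, else, true}.
FIRST(H): from H→epsilon we get {epsilon}. So FIRST(H) = {epsilon}.
FIRST(S): from S→then D read we get {then}; from S→D if we get {else, if, true}; from S→epsilon we get {epsilon}. So FIRST(S) = {epsilon, else, if, then, true}.
FOLLOW(S) includes $ since S is the start symbol.
FOLLOW(D): in S→then D read, D is followed by read with FIRST {read}; in S→D if, D is followed by if with FIRST {if}; in D→true if H D, the suffix after D is empty (adds nothing new). Thus FOLLOW(D) = {if, read}.
For D → true if H D: FIRST(true if H D) = {true}, so it goes in M[D, t] for t ∈ {true}.
For D → else: FIRST(else) = {else}, so it goes in M[D, t] for t ∈ {else}.
For D → epsilon: FIRST(epsilon) = {epsilon}, so it goes in M[D, t] for t ∈ {}; since epsilon ∈ FIRST, also for every t ∈ FOLLOW(D) = {if, read}.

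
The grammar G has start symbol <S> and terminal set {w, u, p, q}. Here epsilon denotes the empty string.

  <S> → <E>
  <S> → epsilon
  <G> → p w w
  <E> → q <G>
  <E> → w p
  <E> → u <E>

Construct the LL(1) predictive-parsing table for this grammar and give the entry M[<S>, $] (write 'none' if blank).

FIRST(<G>) = {p}
FIRST(<E>) = {q, u, w}
FIRST(<S>) = {epsilon, q, u, w}  (via <E>)
FOLLOW(<S>) includes $ since <S> is the start symbol.
FOLLOW(<S>): <S> appears on no right-hand side. Thus FOLLOW(<S>) = {$}.
For <S> → <E>: FIRST(<E>) = {q, u, w}, so it goes in M[<S>, t] for t ∈ {q, u, w}.
For <S> → epsilon: FIRST(epsilon) = {epsilon}, so it goes in M[<S>, t] for t ∈ {}; since epsilon ∈ FIRST, also for every t ∈ FOLLOW(<S>) = {$}.

<S> → epsilon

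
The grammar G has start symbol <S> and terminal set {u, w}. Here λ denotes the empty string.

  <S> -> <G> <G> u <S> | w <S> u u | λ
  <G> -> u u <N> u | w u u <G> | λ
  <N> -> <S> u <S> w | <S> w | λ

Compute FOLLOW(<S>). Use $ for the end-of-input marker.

{$, u, w}

FIRST(<G>) = {λ, u, w}
FIRST(<S>) = {λ, u, w}  (via <G> <G> u <S>)
FIRST(<N>) = {λ, u, w}  (via <S> u <S> w, <S> w)
FOLLOW(<S>) includes $ since <S> is the start symbol.
FOLLOW(<S>): in <S>-><G> <G> u <S>, the suffix after <S> is empty (adds nothing new); in <S>->w <S> u u, <S> is followed by u u with FIRST {u}; in <N>-><S> u <S> w (occurrence 1), <S> is followed by u <S> w with FIRST {u}; in <N>-><S> u <S> w (occurrence 2), <S> is followed by w with FIRST {w}; in <N>-><S> w, <S> is followed by w with FIRST {w}. Thus FOLLOW(<S>) = {$, u, w}.
FOLLOW(<G>): in <S>-><G> <G> u <S> (occurrence 1), <G> is followed by <G> u <S> with FIRST {u, w}; in <S>-><G> <G> u <S> (occurrence 2), <G> is followed by u <S> with FIRST {u}; in <G>->w u u <G>, the suffix after <G> is empty (adds nothing new). Thus FOLLOW(<G>) = {u, w}.
FOLLOW(<N>): in <G>->u u <N> u, <N> is followed by u with FIRST {u}. Thus FOLLOW(<N>) = {u}.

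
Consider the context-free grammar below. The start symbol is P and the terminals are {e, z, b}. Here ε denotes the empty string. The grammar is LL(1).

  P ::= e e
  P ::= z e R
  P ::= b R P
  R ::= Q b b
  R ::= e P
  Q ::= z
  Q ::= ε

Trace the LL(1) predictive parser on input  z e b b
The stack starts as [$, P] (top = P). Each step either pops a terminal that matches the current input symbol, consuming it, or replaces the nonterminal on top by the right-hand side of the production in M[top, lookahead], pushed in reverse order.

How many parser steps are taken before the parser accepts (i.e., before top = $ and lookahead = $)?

7

step 1: stack=$ P  input=z e b b $  — expand P ::= z e R
step 2: stack=$ R e z  input=z e b b $  — match z
step 3: stack=$ R e  input=e b b $  — match e
step 4: stack=$ R  input=b b $  — expand R ::= Q b b
step 5: stack=$ b b Q  input=b b $  — expand Q ::= ε
step 6: stack=$ b b  input=b b $  — match b
step 7: stack=$ b  input=b $  — match b
Accept reached after 7 steps.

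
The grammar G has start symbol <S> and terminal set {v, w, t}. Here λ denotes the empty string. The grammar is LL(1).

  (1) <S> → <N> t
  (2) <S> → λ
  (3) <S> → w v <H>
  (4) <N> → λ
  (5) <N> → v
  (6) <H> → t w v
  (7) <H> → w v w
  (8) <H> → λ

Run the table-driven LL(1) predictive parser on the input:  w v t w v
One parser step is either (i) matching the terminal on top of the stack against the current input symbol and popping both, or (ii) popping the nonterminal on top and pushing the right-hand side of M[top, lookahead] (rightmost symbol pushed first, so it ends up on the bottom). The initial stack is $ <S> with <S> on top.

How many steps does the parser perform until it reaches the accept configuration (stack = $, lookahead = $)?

7

step 1: stack=$ <S>  input=w v t w v $  — expand <S> → w v <H>
step 2: stack=$ <H> v w  input=w v t w v $  — match w
step 3: stack=$ <H> v  input=v t w v $  — match v
step 4: stack=$ <H>  input=t w v $  — expand <H> → t w v
step 5: stack=$ v w t  input=t w v $  — match t
step 6: stack=$ v w  input=w v $  — match w
step 7: stack=$ v  input=v $  — match v
Accept reached after 7 steps.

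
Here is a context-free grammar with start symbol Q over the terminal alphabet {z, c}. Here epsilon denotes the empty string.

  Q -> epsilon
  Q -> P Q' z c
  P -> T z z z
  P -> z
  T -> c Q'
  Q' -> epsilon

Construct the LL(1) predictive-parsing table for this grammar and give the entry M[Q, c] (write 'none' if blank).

Q -> P Q' z c

FIRST(T): from T->c Q' we get {c}. So FIRST(T) = {c}.
FIRST(Q'): from Q'->epsilon we get {epsilon}. So FIRST(Q') = {epsilon}.
FIRST(P): from P->T z z z we get {c}; from P->z we get {z}. So FIRST(P) = {c, z}.
FIRST(Q): from Q->epsilon we get {epsilon}; from Q->P Q' z c we get {c, z}. So FIRST(Q) = {epsilon, c, z}.
FOLLOW(Q) includes $ since Q is the start symbol.
FOLLOW(Q): Q appears on no right-hand side. Thus FOLLOW(Q) = {$}.
For Q -> epsilon: FIRST(epsilon) = {epsilon}, so it goes in M[Q, t] for t ∈ {}; since epsilon ∈ FIRST, also for every t ∈ FOLLOW(Q) = {$}.
For Q -> P Q' z c: FIRST(P Q' z c) = {c, z}, so it goes in M[Q, t] for t ∈ {c, z}.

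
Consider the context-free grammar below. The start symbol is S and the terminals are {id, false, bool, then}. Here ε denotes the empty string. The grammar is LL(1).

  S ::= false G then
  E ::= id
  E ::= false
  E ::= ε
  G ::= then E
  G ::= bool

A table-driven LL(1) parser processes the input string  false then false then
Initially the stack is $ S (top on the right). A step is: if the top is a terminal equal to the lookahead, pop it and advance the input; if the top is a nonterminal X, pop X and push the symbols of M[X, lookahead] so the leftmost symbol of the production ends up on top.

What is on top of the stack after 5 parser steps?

     Stack           Input                    Action
  1  $ S             false then false then $  expand S ::= false G then
  2  $ then G false  false then false then $  match false
  3  $ then G        then false then $        expand G ::= then E
  4  $ then E then   then false then $        match then
  5  $ then E        false then $             expand E ::= false
Stack after step 5: $ then false (top = false).

false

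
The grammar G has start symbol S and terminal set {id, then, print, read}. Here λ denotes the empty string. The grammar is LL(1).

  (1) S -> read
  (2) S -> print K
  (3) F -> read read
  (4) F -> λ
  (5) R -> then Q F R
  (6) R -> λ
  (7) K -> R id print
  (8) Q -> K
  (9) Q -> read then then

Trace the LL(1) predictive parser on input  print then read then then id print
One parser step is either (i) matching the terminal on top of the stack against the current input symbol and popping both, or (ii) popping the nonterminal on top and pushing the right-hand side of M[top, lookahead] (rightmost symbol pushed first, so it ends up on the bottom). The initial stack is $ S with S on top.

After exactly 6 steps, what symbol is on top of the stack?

step 1: stack=$ S  input=print then read then then id print $  — expand S -> print K
step 2: stack=$ K print  input=print then read then then id print $  — match print
step 3: stack=$ K  input=then read then then id print $  — expand K -> R id print
step 4: stack=$ print id R  input=then read then then id print $  — expand R -> then Q F R
step 5: stack=$ print id R F Q then  input=then read then then id print $  — match then
step 6: stack=$ print id R F Q  input=read then then id print $  — expand Q -> read then then
Stack after step 6: $ print id R F then then read (top = read).

read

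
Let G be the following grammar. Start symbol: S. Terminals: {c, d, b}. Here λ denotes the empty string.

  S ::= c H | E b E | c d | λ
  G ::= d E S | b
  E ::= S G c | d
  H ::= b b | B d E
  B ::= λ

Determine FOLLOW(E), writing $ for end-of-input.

{$, b, c, d}

FIRST(G): from G::=d E S we get {d}; from G::=b we get {b}. So FIRST(G) = {b, d}.
FIRST(B): from B::=λ we get {λ}. So FIRST(B) = {λ}.
FIRST(H): from H::=b b we get {b}; from H::=B d E we get {d}. So FIRST(H) = {b, d}.
FIRST(S): from S::=c H we get {c}; from S::=E b E we get {b, c, d}; from S::=c d we get {c}; from S::=λ we get {λ}. So FIRST(S) = {λ, b, c, d}.
FIRST(E): from E::=S G c we get {b, c, d}; from E::=d we get {d}. So FIRST(E) = {b, c, d}.
FOLLOW(S) includes $ since S is the start symbol.
FOLLOW(G): in E::=S G c, G is followed by c with FIRST {c}. Thus FOLLOW(G) = {c}.
FOLLOW(S): in G::=d E S, the suffix after S is empty, so FOLLOW(S) ⊇ FOLLOW(G) = {c}; in E::=S G c, S is followed by G c with FIRST {b, d}. Thus FOLLOW(S) = {$, b, c, d}.
FOLLOW(H): in S::=c H, the suffix after H is empty, so FOLLOW(H) ⊇ FOLLOW(S) = {$, b, c, d}. Thus FOLLOW(H) = {$, b, c, d}.
FOLLOW(E): in S::=E b E (occurrence 1), E is followed by b E with FIRST {b}; in S::=E b E (occurrence 2), the suffix after E is empty, so FOLLOW(E) ⊇ FOLLOW(S) = {$, b, c, d}; in G::=d E S, E is followed by S with FIRST {λ, b, c, d}; in G::=d E S, the suffix after E is nullable, so FOLLOW(E) ⊇ FOLLOW(G) = {c}; in H::=B d E, the suffix after E is empty, so FOLLOW(E) ⊇ FOLLOW(H) = {$, b, c, d}. Thus FOLLOW(E) = {$, b, c, d}.
FOLLOW(B): in H::=B d E, B is followed by d E with FIRST {d}. Thus FOLLOW(B) = {d}.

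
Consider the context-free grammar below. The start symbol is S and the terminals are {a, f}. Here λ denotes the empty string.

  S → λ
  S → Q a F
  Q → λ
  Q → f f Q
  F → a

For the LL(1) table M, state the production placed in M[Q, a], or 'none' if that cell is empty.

FIRST(Q) = {λ, f}
FIRST(F) = {a}
FIRST(S) = {λ, a, f}  (via Q a F)
FOLLOW(S) includes $ since S is the start symbol.
FOLLOW(Q): in S→Q a F, Q is followed by a F with FIRST {a}; in Q→f f Q, the suffix after Q is empty (adds nothing new). Thus FOLLOW(Q) = {a}.
For Q → λ: FIRST(λ) = {λ}, so it goes in M[Q, t] for t ∈ {}; since λ ∈ FIRST, also for every t ∈ FOLLOW(Q) = {a}.
For Q → f f Q: FIRST(f f Q) = {f}, so it goes in M[Q, t] for t ∈ {f}.

Q → λ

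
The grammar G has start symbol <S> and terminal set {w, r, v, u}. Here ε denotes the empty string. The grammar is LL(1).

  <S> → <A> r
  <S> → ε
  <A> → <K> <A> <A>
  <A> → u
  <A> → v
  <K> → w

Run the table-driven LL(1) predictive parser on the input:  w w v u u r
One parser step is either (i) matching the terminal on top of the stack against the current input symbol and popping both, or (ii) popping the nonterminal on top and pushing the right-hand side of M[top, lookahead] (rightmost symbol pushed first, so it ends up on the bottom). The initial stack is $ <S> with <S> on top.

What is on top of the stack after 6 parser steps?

step 1: stack=$ <S>  input=w w v u u r $  — expand <S> → <A> r
step 2: stack=$ r <A>  input=w w v u u r $  — expand <A> → <K> <A> <A>
step 3: stack=$ r <A> <A> <K>  input=w w v u u r $  — expand <K> → w
step 4: stack=$ r <A> <A> w  input=w w v u u r $  — match w
step 5: stack=$ r <A> <A>  input=w v u u r $  — expand <A> → <K> <A> <A>
step 6: stack=$ r <A> <A> <A> <K>  input=w v u u r $  — expand <K> → w
Stack after step 6: $ r <A> <A> <A> w (top = w).

w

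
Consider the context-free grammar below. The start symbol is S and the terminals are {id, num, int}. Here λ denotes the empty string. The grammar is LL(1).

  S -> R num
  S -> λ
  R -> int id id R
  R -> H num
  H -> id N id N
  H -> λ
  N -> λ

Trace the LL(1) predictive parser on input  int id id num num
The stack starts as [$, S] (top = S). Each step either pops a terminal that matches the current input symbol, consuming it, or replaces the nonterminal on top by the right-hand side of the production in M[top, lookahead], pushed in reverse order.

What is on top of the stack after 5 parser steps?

step 1: stack=$ S  input=int id id num num $  — expand S -> R num
step 2: stack=$ num R  input=int id id num num $  — expand R -> int id id R
step 3: stack=$ num R id id int  input=int id id num num $  — match int
step 4: stack=$ num R id id  input=id id num num $  — match id
step 5: stack=$ num R id  input=id num num $  — match id
Stack after step 5: $ num R (top = R).

R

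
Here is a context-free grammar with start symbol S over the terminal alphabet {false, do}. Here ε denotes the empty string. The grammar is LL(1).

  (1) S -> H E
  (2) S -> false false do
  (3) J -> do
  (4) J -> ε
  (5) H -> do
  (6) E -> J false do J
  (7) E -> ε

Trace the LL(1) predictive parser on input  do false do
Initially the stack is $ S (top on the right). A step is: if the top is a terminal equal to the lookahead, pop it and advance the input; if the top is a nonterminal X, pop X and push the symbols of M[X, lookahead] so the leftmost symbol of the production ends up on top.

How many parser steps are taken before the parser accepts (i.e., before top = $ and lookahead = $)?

8

     Stack           Input          Action
  1  $ S             do false do $  expand S -> H E
  2  $ E H           do false do $  expand H -> do
  3  $ E do          do false do $  match do
  4  $ E             false do $     expand E -> J false do J
  5  $ J do false J  false do $     expand J -> ε
  6  $ J do false    false do $     match false
  7  $ J do          do $           match do
  8  $ J             $              expand J -> ε
Accept reached after 8 steps.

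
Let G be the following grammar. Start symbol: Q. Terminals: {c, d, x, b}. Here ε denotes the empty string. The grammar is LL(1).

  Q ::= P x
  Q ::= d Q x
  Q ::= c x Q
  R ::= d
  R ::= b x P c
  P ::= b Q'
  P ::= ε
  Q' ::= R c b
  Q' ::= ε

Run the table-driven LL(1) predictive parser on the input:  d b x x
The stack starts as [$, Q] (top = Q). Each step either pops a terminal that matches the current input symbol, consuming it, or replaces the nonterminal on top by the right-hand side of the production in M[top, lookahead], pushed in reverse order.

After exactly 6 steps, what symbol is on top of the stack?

     Stack       Input      Action
  1  $ Q         d b x x $  expand Q ::= d Q x
  2  $ x Q d     d b x x $  match d
  3  $ x Q       b x x $    expand Q ::= P x
  4  $ x x P     b x x $    expand P ::= b Q'
  5  $ x x Q' b  b x x $    match b
  6  $ x x Q'    x x $      expand Q' ::= ε
Stack after step 6: $ x x (top = x).

x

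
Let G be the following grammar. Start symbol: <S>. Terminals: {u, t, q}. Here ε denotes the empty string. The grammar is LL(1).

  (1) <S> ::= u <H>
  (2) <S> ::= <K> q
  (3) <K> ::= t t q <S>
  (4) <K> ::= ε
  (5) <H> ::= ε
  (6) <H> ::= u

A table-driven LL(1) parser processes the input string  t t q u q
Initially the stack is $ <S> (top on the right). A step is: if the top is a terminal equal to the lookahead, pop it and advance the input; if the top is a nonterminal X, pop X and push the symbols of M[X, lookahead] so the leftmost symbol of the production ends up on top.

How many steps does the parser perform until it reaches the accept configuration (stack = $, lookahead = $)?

9

step 1: stack=$ <S>  input=t t q u q $  — expand <S> ::= <K> q
step 2: stack=$ q <K>  input=t t q u q $  — expand <K> ::= t t q <S>
step 3: stack=$ q <S> q t t  input=t t q u q $  — match t
step 4: stack=$ q <S> q t  input=t q u q $  — match t
step 5: stack=$ q <S> q  input=q u q $  — match q
step 6: stack=$ q <S>  input=u q $  — expand <S> ::= u <H>
step 7: stack=$ q <H> u  input=u q $  — match u
step 8: stack=$ q <H>  input=q $  — expand <H> ::= ε
step 9: stack=$ q  input=q $  — match q
Accept reached after 9 steps.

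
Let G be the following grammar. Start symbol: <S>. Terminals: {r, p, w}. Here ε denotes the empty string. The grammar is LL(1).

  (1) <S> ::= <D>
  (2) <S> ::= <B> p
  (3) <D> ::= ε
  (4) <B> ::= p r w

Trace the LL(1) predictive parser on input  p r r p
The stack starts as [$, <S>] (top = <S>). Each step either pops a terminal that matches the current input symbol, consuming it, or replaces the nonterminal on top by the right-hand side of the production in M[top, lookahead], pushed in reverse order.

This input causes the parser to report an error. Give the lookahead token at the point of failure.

r

     Stack      Input      Action
  1  $ <S>      p r r p $  expand <S> ::= <B> p
  2  $ p <B>    p r r p $  expand <B> ::= p r w
  3  $ p w r p  p r r p $  match p
  4  $ p w r    r r p $    match r
  5  $ p w      r p $      error: top is terminal w but lookahead is r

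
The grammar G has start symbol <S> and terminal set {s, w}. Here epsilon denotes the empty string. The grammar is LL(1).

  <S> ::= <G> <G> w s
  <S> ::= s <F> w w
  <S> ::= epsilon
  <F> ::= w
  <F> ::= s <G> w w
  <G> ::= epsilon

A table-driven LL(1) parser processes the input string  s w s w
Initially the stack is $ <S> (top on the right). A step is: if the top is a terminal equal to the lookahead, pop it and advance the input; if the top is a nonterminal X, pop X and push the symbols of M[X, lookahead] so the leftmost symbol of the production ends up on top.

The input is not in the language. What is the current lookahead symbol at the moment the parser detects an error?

s

     Stack        Input      Action
  1  $ <S>        s w s w $  expand <S> ::= s <F> w w
  2  $ w w <F> s  s w s w $  match s
  3  $ w w <F>    w s w $    expand <F> ::= w
  4  $ w w w      w s w $    match w
  5  $ w w        s w $      error: top is terminal w but lookahead is s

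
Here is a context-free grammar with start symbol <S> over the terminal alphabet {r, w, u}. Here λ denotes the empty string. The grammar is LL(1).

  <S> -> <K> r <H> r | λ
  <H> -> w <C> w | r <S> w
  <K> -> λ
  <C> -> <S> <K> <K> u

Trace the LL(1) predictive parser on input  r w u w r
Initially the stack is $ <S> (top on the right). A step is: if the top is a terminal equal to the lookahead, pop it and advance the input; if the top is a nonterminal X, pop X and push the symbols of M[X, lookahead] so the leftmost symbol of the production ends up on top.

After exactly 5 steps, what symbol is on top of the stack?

step 1: stack=$ <S>  input=r w u w r $  — expand <S> -> <K> r <H> r
step 2: stack=$ r <H> r <K>  input=r w u w r $  — expand <K> -> λ
step 3: stack=$ r <H> r  input=r w u w r $  — match r
step 4: stack=$ r <H>  input=w u w r $  — expand <H> -> w <C> w
step 5: stack=$ r w <C> w  input=w u w r $  — match w
Stack after step 5: $ r w <C> (top = <C>).

<C>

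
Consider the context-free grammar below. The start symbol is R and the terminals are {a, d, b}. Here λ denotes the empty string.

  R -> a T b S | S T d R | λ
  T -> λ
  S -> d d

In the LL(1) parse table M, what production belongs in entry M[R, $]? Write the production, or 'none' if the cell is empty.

FIRST(T): from T->λ we get {λ}. So FIRST(T) = {λ}.
FIRST(S): from S->d d we get {d}. So FIRST(S) = {d}.
FIRST(R): from R->a T b S we get {a}; from R->S T d R we get {d}; from R->λ we get {λ}. So FIRST(R) = {λ, a, d}.
FOLLOW(R) includes $ since R is the start symbol.
FOLLOW(R): in R->S T d R, the suffix after R is empty (adds nothing new). Thus FOLLOW(R) = {$}.
For R -> a T b S: FIRST(a T b S) = {a}, so it goes in M[R, t] for t ∈ {a}.
For R -> S T d R: FIRST(S T d R) = {d}, so it goes in M[R, t] for t ∈ {d}.
For R -> λ: FIRST(λ) = {λ}, so it goes in M[R, t] for t ∈ {}; since λ ∈ FIRST, also for every t ∈ FOLLOW(R) = {$}.

R -> λ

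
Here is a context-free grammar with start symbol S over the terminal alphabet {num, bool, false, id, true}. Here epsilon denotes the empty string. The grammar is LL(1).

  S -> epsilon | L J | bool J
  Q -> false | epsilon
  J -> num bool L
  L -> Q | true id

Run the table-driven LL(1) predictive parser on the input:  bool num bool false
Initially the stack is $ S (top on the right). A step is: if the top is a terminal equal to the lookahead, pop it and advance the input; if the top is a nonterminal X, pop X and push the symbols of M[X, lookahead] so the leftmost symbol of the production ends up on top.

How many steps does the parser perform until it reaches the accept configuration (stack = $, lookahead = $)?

     Stack         Input                  Action
  1  $ S           bool num bool false $  expand S -> bool J
  2  $ J bool      bool num bool false $  match bool
  3  $ J           num bool false $       expand J -> num bool L
  4  $ L bool num  num bool false $       match num
  5  $ L bool      bool false $           match bool
  6  $ L           false $                expand L -> Q
  7  $ Q           false $                expand Q -> false
  8  $ false       false $                match false
Accept reached after 8 steps.

8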